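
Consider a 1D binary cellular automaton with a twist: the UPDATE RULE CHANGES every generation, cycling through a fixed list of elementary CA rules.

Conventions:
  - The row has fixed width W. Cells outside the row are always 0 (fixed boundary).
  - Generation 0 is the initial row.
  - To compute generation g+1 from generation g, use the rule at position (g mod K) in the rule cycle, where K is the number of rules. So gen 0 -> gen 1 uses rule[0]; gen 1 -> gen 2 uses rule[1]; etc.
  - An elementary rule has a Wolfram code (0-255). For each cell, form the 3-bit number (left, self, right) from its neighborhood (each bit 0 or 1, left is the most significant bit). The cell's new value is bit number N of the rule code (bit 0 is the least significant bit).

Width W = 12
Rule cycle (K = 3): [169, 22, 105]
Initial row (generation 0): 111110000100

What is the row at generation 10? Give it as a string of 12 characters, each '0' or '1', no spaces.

Gen 0: 111110000100
Gen 1 (rule 169): 111100110001
Gen 2 (rule 22): 000011001011
Gen 3 (rule 105): 111011000111
Gen 4 (rule 169): 110110010110
Gen 5 (rule 22): 000001110001
Gen 6 (rule 105): 111101010100
Gen 7 (rule 169): 111010101001
Gen 8 (rule 22): 000010101111
Gen 9 (rule 105): 111001011001
Gen 10 (rule 169): 110000110000

Answer: 110000110000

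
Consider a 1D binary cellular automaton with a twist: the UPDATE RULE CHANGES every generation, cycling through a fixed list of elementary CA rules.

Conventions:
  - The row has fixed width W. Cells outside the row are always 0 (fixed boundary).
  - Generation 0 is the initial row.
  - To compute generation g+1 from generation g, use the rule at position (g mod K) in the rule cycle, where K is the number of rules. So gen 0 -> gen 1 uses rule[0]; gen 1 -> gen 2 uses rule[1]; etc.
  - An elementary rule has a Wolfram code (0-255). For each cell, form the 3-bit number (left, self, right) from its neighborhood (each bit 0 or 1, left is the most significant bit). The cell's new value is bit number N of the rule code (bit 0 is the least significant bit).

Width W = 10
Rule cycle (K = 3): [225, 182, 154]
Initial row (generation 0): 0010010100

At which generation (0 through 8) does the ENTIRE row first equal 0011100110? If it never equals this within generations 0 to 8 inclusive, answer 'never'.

Gen 0: 0010010100
Gen 1 (rule 225): 1000001001
Gen 2 (rule 182): 1100011111
Gen 3 (rule 154): 1010111110
Gen 4 (rule 225): 0101011110
Gen 5 (rule 182): 1111101101
Gen 6 (rule 154): 1111001000
Gen 7 (rule 225): 0111000011
Gen 8 (rule 182): 1010100100

Answer: never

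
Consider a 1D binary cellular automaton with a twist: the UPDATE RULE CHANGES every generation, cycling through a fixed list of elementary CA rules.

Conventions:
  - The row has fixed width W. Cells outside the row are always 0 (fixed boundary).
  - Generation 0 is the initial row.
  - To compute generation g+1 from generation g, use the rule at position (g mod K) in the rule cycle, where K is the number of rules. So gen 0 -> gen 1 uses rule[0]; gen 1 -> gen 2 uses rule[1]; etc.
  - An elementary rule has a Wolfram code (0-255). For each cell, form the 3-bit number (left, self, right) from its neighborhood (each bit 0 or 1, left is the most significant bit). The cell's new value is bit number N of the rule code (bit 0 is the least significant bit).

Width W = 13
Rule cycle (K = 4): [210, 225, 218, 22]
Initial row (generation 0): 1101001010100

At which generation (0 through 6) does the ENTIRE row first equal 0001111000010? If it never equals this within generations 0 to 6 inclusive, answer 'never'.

Answer: 4

Derivation:
Gen 0: 1101001010100
Gen 1 (rule 210): 0100110000010
Gen 2 (rule 225): 0000010111000
Gen 3 (rule 218): 0000100111100
Gen 4 (rule 22): 0001111000010
Gen 5 (rule 210): 0010111100101
Gen 6 (rule 225): 1001011100010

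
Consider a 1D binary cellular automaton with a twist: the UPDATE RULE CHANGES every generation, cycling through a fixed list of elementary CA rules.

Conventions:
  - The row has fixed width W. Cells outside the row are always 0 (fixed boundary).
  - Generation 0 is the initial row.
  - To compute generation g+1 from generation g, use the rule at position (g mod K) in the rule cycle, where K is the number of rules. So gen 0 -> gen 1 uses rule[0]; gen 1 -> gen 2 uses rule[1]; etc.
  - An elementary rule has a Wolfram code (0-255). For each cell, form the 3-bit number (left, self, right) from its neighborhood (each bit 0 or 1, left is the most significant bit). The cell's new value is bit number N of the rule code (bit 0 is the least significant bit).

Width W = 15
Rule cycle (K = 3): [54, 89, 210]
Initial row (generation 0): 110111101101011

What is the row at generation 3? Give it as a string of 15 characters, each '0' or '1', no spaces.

Gen 0: 110111101101011
Gen 1 (rule 54): 001000010011100
Gen 2 (rule 89): 100111001010111
Gen 3 (rule 210): 011011110000011

Answer: 011011110000011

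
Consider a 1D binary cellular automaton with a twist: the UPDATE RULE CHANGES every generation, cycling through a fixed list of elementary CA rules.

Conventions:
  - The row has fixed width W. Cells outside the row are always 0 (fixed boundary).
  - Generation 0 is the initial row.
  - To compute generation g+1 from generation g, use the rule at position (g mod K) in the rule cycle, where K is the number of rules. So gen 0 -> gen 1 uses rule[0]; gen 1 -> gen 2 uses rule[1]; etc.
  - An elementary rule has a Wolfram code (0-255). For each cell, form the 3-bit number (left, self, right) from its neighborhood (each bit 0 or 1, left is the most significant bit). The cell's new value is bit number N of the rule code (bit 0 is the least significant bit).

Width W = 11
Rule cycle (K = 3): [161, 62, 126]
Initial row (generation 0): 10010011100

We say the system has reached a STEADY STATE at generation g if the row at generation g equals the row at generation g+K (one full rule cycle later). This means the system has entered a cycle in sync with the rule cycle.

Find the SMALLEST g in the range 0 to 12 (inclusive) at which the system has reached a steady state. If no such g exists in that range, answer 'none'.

Gen 0: 10010011100
Gen 1 (rule 161): 00000001001
Gen 2 (rule 62): 00000011111
Gen 3 (rule 126): 00000110001
Gen 4 (rule 161): 11110000100
Gen 5 (rule 62): 10001001110
Gen 6 (rule 126): 11011111011
Gen 7 (rule 161): 00101110100
Gen 8 (rule 62): 01111001110
Gen 9 (rule 126): 11001111011
Gen 10 (rule 161): 00000110100
Gen 11 (rule 62): 00001101110
Gen 12 (rule 126): 00011111011
Gen 13 (rule 161): 11001110100
Gen 14 (rule 62): 10111001110
Gen 15 (rule 126): 11101111011

Answer: none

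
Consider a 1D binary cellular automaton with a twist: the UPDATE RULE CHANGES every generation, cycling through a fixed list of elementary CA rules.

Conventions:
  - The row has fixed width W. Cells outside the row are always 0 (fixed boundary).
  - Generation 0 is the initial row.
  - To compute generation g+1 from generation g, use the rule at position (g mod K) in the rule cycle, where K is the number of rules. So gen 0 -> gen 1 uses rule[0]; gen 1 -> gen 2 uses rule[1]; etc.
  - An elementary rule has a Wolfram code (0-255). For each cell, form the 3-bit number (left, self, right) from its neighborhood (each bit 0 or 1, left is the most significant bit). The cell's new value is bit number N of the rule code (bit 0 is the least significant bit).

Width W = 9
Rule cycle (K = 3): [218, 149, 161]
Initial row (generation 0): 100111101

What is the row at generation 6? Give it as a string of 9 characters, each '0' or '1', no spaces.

Gen 0: 100111101
Gen 1 (rule 218): 011111100
Gen 2 (rule 149): 001111011
Gen 3 (rule 161): 100110100
Gen 4 (rule 218): 011110010
Gen 5 (rule 149): 001101011
Gen 6 (rule 161): 100010100

Answer: 100010100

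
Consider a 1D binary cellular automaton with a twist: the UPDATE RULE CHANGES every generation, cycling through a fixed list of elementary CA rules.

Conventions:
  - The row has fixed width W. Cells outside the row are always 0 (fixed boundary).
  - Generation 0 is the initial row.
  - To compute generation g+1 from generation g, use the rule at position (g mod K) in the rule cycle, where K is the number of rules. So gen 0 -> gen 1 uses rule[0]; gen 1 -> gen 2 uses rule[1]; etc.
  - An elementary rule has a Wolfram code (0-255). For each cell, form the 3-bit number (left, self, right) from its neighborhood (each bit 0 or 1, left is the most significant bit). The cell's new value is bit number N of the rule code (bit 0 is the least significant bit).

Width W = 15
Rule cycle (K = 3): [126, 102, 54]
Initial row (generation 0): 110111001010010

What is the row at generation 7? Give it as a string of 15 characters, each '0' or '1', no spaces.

Answer: 111011011110001

Derivation:
Gen 0: 110111001010010
Gen 1 (rule 126): 111101111111111
Gen 2 (rule 102): 000110000000001
Gen 3 (rule 54): 001001000000011
Gen 4 (rule 126): 011111100000111
Gen 5 (rule 102): 100000100001001
Gen 6 (rule 54): 110001110011111
Gen 7 (rule 126): 111011011110001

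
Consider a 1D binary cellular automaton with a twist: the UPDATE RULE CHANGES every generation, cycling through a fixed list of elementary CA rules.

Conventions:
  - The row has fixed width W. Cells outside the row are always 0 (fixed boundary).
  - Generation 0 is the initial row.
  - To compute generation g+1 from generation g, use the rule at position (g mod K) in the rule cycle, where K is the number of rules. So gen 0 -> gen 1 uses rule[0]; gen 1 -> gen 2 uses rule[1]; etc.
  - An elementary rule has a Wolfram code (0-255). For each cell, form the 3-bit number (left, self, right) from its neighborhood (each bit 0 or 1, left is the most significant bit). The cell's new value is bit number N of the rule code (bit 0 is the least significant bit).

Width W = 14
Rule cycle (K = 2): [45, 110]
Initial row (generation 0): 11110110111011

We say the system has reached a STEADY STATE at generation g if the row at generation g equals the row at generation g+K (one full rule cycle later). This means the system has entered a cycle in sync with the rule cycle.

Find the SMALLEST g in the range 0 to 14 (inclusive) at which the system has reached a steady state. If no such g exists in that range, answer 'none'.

Answer: none

Derivation:
Gen 0: 11110110111011
Gen 1 (rule 45): 10001101100110
Gen 2 (rule 110): 10011111101110
Gen 3 (rule 45): 10010000011000
Gen 4 (rule 110): 10110000111000
Gen 5 (rule 45): 11100110100011
Gen 6 (rule 110): 10101111100111
Gen 7 (rule 45): 11111000000100
Gen 8 (rule 110): 10001000001100
Gen 9 (rule 45): 10101011101001
Gen 10 (rule 110): 11111110111011
Gen 11 (rule 45): 10000001100110
Gen 12 (rule 110): 10000011101110
Gen 13 (rule 45): 10111010011000
Gen 14 (rule 110): 11101110111000
Gen 15 (rule 45): 10011001100011
Gen 16 (rule 110): 10111011100111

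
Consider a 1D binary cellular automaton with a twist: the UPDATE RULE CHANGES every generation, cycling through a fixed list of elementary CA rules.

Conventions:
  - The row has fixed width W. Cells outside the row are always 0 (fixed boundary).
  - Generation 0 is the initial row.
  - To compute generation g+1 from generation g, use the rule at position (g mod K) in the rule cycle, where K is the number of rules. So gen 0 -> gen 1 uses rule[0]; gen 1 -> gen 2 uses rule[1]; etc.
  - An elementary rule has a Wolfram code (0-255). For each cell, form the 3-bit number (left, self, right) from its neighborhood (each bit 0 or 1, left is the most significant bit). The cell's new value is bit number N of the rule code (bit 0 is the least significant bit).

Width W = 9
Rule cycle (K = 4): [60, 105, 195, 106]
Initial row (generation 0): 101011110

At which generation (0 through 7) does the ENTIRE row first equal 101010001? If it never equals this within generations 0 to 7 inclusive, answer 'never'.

Answer: never

Derivation:
Gen 0: 101011110
Gen 1 (rule 60): 111110001
Gen 2 (rule 105): 100010100
Gen 3 (rule 195): 001100001
Gen 4 (rule 106): 011100010
Gen 5 (rule 60): 010010011
Gen 6 (rule 105): 000000011
Gen 7 (rule 195): 111111101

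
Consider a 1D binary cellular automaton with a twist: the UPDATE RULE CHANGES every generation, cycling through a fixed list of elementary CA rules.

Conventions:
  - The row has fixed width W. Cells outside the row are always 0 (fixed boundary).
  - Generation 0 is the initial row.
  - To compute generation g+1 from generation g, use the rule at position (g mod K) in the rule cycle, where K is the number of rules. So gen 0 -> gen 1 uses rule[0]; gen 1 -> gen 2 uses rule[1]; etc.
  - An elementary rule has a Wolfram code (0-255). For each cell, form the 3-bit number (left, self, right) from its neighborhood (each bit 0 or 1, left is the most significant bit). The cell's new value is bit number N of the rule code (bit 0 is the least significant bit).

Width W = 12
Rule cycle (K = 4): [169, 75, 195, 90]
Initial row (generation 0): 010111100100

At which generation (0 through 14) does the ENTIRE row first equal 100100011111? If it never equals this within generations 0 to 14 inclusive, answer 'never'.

Gen 0: 010111100100
Gen 1 (rule 169): 001111000001
Gen 2 (rule 75): 111001011110
Gen 3 (rule 195): 011010001110
Gen 4 (rule 90): 111001011011
Gen 5 (rule 169): 110000110110
Gen 6 (rule 75): 110111110110
Gen 7 (rule 195): 010011110010
Gen 8 (rule 90): 101110011101
Gen 9 (rule 169): 011100011010
Gen 10 (rule 75): 110101111000
Gen 11 (rule 195): 010000111011
Gen 12 (rule 90): 101001101011
Gen 13 (rule 169): 010001010110
Gen 14 (rule 75): 100110000110

Answer: never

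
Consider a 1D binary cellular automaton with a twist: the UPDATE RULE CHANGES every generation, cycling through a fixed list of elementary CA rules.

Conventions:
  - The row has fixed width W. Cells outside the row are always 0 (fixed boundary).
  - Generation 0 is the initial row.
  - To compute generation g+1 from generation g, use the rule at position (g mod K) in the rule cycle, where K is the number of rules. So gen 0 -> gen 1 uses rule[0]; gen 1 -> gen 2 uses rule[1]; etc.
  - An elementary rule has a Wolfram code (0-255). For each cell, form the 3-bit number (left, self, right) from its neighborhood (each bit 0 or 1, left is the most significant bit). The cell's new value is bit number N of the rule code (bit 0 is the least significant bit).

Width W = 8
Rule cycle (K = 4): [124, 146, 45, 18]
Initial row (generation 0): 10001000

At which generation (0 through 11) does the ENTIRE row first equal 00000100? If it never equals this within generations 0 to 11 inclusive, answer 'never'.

Gen 0: 10001000
Gen 1 (rule 124): 11001100
Gen 2 (rule 146): 00110010
Gen 3 (rule 45): 10100010
Gen 4 (rule 18): 00010101
Gen 5 (rule 124): 00011111
Gen 6 (rule 146): 00101110
Gen 7 (rule 45): 10111000
Gen 8 (rule 18): 00000100
Gen 9 (rule 124): 00000110
Gen 10 (rule 146): 00001001
Gen 11 (rule 45): 11101001

Answer: 8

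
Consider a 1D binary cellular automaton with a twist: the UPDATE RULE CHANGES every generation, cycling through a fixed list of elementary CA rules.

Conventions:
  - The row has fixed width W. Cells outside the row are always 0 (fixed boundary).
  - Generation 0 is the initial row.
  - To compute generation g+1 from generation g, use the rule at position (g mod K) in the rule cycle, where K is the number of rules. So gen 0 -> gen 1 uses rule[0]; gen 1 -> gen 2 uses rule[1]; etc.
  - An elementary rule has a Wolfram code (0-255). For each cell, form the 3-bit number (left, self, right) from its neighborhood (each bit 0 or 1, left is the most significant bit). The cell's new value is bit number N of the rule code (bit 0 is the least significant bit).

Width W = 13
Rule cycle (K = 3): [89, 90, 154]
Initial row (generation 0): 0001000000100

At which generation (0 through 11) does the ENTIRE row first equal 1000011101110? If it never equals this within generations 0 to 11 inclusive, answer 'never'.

Answer: never

Derivation:
Gen 0: 0001000000100
Gen 1 (rule 89): 1100111110011
Gen 2 (rule 90): 1111100011111
Gen 3 (rule 154): 1111010111110
Gen 4 (rule 89): 1001000100011
Gen 5 (rule 90): 0110101010111
Gen 6 (rule 154): 1100000000110
Gen 7 (rule 89): 1111111110111
Gen 8 (rule 90): 1000000010101
Gen 9 (rule 154): 0100000100000
Gen 10 (rule 89): 0011110011111
Gen 11 (rule 90): 0110011110001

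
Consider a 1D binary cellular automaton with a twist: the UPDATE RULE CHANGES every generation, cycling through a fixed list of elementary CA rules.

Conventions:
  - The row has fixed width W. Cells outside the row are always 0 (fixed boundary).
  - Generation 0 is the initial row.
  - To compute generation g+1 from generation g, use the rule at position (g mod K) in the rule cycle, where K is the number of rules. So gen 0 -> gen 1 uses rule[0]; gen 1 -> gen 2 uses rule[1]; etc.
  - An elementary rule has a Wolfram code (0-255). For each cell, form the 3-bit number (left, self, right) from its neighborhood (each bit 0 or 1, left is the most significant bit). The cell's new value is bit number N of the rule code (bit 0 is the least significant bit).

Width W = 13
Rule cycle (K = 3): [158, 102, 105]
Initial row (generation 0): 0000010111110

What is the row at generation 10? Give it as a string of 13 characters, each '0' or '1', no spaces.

Answer: 1111101010011

Derivation:
Gen 0: 0000010111110
Gen 1 (rule 158): 0000110111101
Gen 2 (rule 102): 0001011000111
Gen 3 (rule 105): 1100111010101
Gen 4 (rule 158): 1011110010101
Gen 5 (rule 102): 1100010111111
Gen 6 (rule 105): 1101001100001
Gen 7 (rule 158): 1001111010011
Gen 8 (rule 102): 1010001110101
Gen 9 (rule 105): 0100101011010
Gen 10 (rule 158): 1111101010011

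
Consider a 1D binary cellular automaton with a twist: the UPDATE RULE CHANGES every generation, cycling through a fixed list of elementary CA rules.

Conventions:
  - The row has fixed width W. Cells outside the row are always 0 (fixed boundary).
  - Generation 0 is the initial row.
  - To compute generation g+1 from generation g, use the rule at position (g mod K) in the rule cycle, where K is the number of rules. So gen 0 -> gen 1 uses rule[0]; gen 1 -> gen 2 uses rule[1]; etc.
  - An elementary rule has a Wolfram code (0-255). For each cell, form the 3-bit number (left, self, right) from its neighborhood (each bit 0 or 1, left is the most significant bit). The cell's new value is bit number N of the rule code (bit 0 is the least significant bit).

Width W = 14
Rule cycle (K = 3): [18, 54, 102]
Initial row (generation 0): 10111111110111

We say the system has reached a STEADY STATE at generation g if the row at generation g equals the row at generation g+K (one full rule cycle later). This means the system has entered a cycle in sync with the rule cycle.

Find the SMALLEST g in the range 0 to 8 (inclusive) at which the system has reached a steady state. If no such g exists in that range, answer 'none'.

Gen 0: 10111111110111
Gen 1 (rule 18): 00000000000000
Gen 2 (rule 54): 00000000000000
Gen 3 (rule 102): 00000000000000
Gen 4 (rule 18): 00000000000000
Gen 5 (rule 54): 00000000000000
Gen 6 (rule 102): 00000000000000
Gen 7 (rule 18): 00000000000000
Gen 8 (rule 54): 00000000000000
Gen 9 (rule 102): 00000000000000
Gen 10 (rule 18): 00000000000000
Gen 11 (rule 54): 00000000000000

Answer: 1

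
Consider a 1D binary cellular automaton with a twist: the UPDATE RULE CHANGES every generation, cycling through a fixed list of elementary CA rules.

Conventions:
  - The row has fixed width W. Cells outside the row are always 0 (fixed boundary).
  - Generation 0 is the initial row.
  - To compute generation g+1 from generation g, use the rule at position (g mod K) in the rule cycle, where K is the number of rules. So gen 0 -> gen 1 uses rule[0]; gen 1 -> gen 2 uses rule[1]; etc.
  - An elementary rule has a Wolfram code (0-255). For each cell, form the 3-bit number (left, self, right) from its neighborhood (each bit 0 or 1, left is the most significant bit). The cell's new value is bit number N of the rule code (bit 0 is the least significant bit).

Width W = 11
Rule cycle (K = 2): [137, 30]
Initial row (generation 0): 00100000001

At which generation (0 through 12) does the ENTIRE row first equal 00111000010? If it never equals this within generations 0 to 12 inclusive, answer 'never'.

Gen 0: 00100000001
Gen 1 (rule 137): 10001111100
Gen 2 (rule 30): 11011000010
Gen 3 (rule 137): 10010011000
Gen 4 (rule 30): 11111110100
Gen 5 (rule 137): 11111100001
Gen 6 (rule 30): 10000010011
Gen 7 (rule 137): 00111000010
Gen 8 (rule 30): 01100100111
Gen 9 (rule 137): 01000000110
Gen 10 (rule 30): 11100001101
Gen 11 (rule 137): 11001101000
Gen 12 (rule 30): 10111001100

Answer: 7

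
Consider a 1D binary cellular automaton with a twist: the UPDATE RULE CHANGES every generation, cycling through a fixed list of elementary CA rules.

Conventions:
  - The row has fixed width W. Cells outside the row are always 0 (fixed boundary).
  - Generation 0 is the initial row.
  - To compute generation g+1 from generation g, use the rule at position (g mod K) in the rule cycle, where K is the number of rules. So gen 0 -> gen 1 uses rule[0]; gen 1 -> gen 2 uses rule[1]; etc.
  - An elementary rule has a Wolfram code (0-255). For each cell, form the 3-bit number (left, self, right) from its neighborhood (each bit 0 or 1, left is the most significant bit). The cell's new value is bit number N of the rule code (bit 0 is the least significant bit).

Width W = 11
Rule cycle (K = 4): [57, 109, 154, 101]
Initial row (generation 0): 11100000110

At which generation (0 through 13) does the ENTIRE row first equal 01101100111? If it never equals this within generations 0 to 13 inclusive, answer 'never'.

Gen 0: 11100000110
Gen 1 (rule 57): 10011110101
Gen 2 (rule 109): 10010011111
Gen 3 (rule 154): 01101111110
Gen 4 (rule 101): 00110000010
Gen 5 (rule 57): 10101111001
Gen 6 (rule 109): 11111001001
Gen 7 (rule 154): 11110110110
Gen 8 (rule 101): 00011011010
Gen 9 (rule 57): 11010110101
Gen 10 (rule 109): 11111111111
Gen 11 (rule 154): 11111111110
Gen 12 (rule 101): 00000000010
Gen 13 (rule 57): 11111111001

Answer: never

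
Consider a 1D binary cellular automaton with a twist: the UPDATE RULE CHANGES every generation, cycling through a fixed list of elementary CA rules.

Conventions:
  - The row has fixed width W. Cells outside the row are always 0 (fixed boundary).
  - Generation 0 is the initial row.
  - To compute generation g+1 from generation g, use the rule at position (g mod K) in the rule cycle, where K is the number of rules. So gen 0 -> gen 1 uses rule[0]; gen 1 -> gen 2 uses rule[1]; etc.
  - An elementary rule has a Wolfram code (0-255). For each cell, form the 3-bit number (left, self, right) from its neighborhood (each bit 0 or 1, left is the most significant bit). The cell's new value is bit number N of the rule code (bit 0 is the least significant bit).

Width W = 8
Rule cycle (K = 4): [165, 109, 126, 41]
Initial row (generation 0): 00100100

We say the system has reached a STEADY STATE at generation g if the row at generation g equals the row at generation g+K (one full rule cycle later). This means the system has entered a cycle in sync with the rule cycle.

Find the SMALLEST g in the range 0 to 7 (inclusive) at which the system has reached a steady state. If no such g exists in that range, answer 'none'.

Answer: none

Derivation:
Gen 0: 00100100
Gen 1 (rule 165): 10100101
Gen 2 (rule 109): 11100111
Gen 3 (rule 126): 10111101
Gen 4 (rule 41): 01100010
Gen 5 (rule 165): 00001010
Gen 6 (rule 109): 11101110
Gen 7 (rule 126): 10111011
Gen 8 (rule 41): 01100110
Gen 9 (rule 165): 00000000
Gen 10 (rule 109): 11111111
Gen 11 (rule 126): 10000001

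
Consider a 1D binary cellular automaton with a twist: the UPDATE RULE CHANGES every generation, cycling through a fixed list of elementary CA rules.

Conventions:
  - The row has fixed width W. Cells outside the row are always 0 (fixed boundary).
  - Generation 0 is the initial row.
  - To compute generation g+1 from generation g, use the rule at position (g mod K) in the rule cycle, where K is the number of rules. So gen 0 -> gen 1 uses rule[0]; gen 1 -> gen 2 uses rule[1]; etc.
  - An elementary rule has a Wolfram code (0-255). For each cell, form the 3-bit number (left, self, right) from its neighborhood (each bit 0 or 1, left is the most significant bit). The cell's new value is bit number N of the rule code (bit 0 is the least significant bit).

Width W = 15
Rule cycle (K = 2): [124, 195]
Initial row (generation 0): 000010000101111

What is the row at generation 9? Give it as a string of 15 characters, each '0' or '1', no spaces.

Answer: 010000111000111

Derivation:
Gen 0: 000010000101111
Gen 1 (rule 124): 000011000111001
Gen 2 (rule 195): 111101011011010
Gen 3 (rule 124): 100111111111111
Gen 4 (rule 195): 001011111111111
Gen 5 (rule 124): 001110000000001
Gen 6 (rule 195): 110110111111110
Gen 7 (rule 124): 111111100000011
Gen 8 (rule 195): 011111101111101
Gen 9 (rule 124): 010000111000111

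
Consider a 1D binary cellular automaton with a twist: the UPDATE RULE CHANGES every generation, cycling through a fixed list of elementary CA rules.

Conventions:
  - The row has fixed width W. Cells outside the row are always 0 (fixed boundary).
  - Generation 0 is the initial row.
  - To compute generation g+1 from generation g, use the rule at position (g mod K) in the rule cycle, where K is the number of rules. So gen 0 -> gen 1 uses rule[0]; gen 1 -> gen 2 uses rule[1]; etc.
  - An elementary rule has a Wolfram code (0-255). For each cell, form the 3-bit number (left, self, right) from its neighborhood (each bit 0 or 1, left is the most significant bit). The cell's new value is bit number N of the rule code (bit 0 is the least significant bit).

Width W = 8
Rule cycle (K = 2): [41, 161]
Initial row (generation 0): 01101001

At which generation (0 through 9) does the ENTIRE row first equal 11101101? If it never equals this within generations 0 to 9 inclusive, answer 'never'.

Gen 0: 01101001
Gen 1 (rule 41): 01010000
Gen 2 (rule 161): 00100111
Gen 3 (rule 41): 10000100
Gen 4 (rule 161): 00110001
Gen 5 (rule 41): 10100100
Gen 6 (rule 161): 01000001
Gen 7 (rule 41): 00011100
Gen 8 (rule 161): 11001001
Gen 9 (rule 41): 10000000

Answer: never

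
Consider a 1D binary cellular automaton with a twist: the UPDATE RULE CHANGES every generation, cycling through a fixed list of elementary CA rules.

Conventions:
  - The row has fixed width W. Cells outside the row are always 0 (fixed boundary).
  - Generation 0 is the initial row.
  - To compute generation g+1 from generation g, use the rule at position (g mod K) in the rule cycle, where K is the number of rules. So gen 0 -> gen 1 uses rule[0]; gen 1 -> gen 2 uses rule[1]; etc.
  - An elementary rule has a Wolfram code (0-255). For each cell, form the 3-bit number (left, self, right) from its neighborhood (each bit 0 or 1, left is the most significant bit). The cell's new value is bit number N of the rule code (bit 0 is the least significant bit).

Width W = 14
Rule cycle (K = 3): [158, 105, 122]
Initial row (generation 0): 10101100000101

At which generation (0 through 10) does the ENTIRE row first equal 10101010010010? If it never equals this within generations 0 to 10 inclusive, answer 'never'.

Answer: 4

Derivation:
Gen 0: 10101100000101
Gen 1 (rule 158): 10101010001101
Gen 2 (rule 105): 01010100101110
Gen 3 (rule 122): 10101011011011
Gen 4 (rule 158): 10101010010010
Gen 5 (rule 105): 01010100000000
Gen 6 (rule 122): 10101010000000
Gen 7 (rule 158): 10101011000000
Gen 8 (rule 105): 01010111011111
Gen 9 (rule 122): 10101101110001
Gen 10 (rule 158): 10101001101011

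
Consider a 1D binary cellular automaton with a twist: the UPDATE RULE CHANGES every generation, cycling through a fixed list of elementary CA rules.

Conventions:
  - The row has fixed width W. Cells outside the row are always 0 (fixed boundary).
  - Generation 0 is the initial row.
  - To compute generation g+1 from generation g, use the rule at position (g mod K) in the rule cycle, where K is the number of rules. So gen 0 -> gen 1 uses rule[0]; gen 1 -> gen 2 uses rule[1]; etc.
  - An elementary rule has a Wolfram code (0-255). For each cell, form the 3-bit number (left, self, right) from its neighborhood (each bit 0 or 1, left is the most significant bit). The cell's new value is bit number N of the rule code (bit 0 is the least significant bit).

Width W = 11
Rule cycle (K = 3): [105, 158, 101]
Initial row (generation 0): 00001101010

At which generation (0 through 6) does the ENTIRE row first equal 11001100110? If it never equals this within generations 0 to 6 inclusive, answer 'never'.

Answer: 2

Derivation:
Gen 0: 00001101010
Gen 1 (rule 105): 11101110100
Gen 2 (rule 158): 11001100110
Gen 3 (rule 101): 01000100010
Gen 4 (rule 105): 00010001000
Gen 5 (rule 158): 00111011100
Gen 6 (rule 101): 10001100101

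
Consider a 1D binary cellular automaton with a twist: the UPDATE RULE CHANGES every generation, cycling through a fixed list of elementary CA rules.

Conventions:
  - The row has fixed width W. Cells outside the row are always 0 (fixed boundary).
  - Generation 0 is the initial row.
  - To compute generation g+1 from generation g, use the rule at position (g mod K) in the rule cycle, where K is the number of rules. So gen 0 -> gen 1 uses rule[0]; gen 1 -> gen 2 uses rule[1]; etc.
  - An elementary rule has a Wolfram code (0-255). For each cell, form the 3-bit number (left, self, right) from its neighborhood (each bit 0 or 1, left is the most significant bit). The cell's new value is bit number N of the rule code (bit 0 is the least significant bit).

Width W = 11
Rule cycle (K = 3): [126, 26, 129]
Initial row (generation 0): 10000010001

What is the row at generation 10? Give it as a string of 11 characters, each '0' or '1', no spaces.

Answer: 01110011001

Derivation:
Gen 0: 10000010001
Gen 1 (rule 126): 11000111011
Gen 2 (rule 26): 10101100010
Gen 3 (rule 129): 00000001000
Gen 4 (rule 126): 00000011100
Gen 5 (rule 26): 00000110010
Gen 6 (rule 129): 11110000000
Gen 7 (rule 126): 10011000000
Gen 8 (rule 26): 01110100000
Gen 9 (rule 129): 00100001111
Gen 10 (rule 126): 01110011001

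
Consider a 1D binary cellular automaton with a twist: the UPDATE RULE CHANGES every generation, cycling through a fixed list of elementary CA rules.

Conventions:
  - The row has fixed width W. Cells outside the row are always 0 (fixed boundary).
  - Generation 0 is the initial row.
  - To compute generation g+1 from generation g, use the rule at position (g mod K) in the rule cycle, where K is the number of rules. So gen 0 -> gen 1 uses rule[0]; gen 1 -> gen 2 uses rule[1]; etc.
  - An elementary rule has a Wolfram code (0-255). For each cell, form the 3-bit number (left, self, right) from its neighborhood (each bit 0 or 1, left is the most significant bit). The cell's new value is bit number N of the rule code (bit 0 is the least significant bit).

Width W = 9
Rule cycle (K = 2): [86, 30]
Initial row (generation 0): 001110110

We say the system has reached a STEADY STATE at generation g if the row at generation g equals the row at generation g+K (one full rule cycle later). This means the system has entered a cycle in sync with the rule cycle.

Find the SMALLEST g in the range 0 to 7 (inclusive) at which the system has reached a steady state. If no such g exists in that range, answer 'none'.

Answer: none

Derivation:
Gen 0: 001110110
Gen 1 (rule 86): 010010011
Gen 2 (rule 30): 111111110
Gen 3 (rule 86): 000000011
Gen 4 (rule 30): 000000110
Gen 5 (rule 86): 000001011
Gen 6 (rule 30): 000011010
Gen 7 (rule 86): 000101011
Gen 8 (rule 30): 001101010
Gen 9 (rule 86): 010101011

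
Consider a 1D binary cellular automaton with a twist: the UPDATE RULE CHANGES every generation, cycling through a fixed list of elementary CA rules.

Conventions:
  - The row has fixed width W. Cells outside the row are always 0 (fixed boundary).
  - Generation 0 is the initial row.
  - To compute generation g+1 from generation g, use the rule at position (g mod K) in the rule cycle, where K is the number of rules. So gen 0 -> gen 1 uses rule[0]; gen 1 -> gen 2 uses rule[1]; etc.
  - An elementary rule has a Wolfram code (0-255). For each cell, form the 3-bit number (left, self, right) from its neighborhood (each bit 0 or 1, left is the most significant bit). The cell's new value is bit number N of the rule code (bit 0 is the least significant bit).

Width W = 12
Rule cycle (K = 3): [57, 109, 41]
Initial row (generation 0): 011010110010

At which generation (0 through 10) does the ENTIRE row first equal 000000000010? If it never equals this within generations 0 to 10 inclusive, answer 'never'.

Gen 0: 011010110010
Gen 1 (rule 57): 010101101001
Gen 2 (rule 109): 011111111001
Gen 3 (rule 41): 010000000000
Gen 4 (rule 57): 001111111111
Gen 5 (rule 109): 101000000001
Gen 6 (rule 41): 010011111100
Gen 7 (rule 57): 001010000011
Gen 8 (rule 109): 101110111011
Gen 9 (rule 41): 011001100110
Gen 10 (rule 57): 010101010101

Answer: never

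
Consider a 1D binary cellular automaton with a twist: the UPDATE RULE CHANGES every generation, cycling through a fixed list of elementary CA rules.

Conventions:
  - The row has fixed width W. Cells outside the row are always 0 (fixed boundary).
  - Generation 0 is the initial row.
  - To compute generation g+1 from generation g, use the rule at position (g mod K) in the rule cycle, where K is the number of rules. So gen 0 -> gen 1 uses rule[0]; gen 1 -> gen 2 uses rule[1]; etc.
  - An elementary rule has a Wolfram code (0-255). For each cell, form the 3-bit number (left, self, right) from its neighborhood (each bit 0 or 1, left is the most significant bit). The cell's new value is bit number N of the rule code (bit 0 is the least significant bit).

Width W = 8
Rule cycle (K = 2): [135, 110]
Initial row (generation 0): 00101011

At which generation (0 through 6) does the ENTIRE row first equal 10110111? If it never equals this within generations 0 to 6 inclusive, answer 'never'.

Answer: 4

Derivation:
Gen 0: 00101011
Gen 1 (rule 135): 11101000
Gen 2 (rule 110): 10111000
Gen 3 (rule 135): 10010011
Gen 4 (rule 110): 10110111
Gen 5 (rule 135): 10000010
Gen 6 (rule 110): 10000110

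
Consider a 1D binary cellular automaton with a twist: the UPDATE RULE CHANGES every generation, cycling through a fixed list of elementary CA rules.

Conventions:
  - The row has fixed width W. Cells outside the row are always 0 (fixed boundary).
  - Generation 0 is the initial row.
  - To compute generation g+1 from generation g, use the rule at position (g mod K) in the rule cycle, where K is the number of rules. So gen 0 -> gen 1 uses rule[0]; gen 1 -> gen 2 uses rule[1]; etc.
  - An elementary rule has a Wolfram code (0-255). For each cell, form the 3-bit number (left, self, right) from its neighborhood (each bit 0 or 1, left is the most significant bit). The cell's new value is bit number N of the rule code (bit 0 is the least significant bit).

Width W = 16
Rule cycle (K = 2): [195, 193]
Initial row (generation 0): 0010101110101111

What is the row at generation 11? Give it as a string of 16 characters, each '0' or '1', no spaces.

Answer: 1011010101001111

Derivation:
Gen 0: 0010101110101111
Gen 1 (rule 195): 1100000110000111
Gen 2 (rule 193): 0101110010110011
Gen 3 (rule 195): 1000110100010101
Gen 4 (rule 193): 0010010001000000
Gen 5 (rule 195): 1100100110011111
Gen 6 (rule 193): 0100000010001111
Gen 7 (rule 195): 1001111100110111
Gen 8 (rule 193): 0000111100010011
Gen 9 (rule 195): 1111011101100101
Gen 10 (rule 193): 0111001100100000
Gen 11 (rule 195): 1011010101001111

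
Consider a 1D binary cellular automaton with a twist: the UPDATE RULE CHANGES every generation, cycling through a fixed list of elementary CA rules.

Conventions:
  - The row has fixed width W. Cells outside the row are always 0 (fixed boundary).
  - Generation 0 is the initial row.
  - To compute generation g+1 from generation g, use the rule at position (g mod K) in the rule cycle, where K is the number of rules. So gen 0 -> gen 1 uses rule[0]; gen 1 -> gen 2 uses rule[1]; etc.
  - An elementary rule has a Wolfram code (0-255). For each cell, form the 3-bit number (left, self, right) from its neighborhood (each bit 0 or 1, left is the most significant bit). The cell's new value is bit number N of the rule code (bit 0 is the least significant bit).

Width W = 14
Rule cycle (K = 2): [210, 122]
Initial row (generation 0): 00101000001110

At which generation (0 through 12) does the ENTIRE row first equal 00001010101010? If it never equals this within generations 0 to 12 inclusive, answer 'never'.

Answer: 10

Derivation:
Gen 0: 00101000001110
Gen 1 (rule 210): 01000100010111
Gen 2 (rule 122): 10101010101101
Gen 3 (rule 210): 00000000000100
Gen 4 (rule 122): 00000000001010
Gen 5 (rule 210): 00000000010001
Gen 6 (rule 122): 00000000101010
Gen 7 (rule 210): 00000001000001
Gen 8 (rule 122): 00000010100010
Gen 9 (rule 210): 00000100010101
Gen 10 (rule 122): 00001010101010
Gen 11 (rule 210): 00010000000001
Gen 12 (rule 122): 00101000000010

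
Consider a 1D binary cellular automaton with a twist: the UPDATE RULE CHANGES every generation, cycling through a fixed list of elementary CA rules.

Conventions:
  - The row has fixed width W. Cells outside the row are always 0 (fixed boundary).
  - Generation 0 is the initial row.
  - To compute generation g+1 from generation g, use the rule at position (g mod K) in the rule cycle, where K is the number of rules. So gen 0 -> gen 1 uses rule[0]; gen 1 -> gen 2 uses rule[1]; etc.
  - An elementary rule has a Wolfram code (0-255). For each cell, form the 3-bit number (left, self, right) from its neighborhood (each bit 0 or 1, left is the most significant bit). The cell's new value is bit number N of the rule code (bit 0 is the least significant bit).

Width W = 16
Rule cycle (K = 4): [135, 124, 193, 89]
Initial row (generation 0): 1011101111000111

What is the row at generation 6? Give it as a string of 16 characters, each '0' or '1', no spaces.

Answer: 1011110001101111

Derivation:
Gen 0: 1011101111000111
Gen 1 (rule 135): 1001000110011010
Gen 2 (rule 124): 1101100111011111
Gen 3 (rule 193): 0100100011001111
Gen 4 (rule 89): 0010011011101001
Gen 5 (rule 135): 1110100001001011
Gen 6 (rule 124): 1011110001101111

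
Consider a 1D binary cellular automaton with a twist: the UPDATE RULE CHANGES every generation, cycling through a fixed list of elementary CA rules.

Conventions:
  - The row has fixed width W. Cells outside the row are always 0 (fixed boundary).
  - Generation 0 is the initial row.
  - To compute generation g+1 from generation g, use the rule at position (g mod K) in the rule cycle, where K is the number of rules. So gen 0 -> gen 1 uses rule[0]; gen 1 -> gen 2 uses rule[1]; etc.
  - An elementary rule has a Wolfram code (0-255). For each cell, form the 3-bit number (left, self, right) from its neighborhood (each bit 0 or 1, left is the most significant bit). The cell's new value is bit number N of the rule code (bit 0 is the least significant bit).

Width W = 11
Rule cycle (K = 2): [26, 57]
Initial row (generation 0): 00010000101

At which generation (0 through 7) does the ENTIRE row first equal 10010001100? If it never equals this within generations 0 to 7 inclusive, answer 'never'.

Gen 0: 00010000101
Gen 1 (rule 26): 00101001000
Gen 2 (rule 57): 10010100111
Gen 3 (rule 26): 01100011100
Gen 4 (rule 57): 01011010011
Gen 5 (rule 26): 10010001110
Gen 6 (rule 57): 01001101001
Gen 7 (rule 26): 10111000110

Answer: never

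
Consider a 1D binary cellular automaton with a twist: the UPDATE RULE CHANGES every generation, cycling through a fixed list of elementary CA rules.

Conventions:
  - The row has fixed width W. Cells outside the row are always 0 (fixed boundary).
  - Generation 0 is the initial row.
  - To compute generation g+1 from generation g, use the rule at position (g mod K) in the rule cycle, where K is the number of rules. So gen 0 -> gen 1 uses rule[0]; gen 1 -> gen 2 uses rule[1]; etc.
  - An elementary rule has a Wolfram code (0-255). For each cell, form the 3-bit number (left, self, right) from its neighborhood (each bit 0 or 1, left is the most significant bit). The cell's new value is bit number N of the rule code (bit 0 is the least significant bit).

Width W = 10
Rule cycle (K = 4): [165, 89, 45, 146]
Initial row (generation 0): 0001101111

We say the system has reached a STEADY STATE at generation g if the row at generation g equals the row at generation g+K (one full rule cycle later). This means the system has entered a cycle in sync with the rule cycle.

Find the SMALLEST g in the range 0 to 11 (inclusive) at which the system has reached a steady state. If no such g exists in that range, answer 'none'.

Gen 0: 0001101111
Gen 1 (rule 165): 1100010110
Gen 2 (rule 89): 1111000111
Gen 3 (rule 45): 1000010100
Gen 4 (rule 146): 0100100010
Gen 5 (rule 165): 0100101010
Gen 6 (rule 89): 0010000001
Gen 7 (rule 45): 1010111101
Gen 8 (rule 146): 0000011000
Gen 9 (rule 165): 1111000011
Gen 10 (rule 89): 1001111011
Gen 11 (rule 45): 1001000110
Gen 12 (rule 146): 0110101001
Gen 13 (rule 165): 0001111001
Gen 14 (rule 89): 1101001100
Gen 15 (rule 45): 1011001001

Answer: none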